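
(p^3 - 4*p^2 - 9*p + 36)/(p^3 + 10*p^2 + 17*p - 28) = (p^3 - 4*p^2 - 9*p + 36)/(p^3 + 10*p^2 + 17*p - 28)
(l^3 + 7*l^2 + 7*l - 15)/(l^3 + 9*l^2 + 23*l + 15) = (l - 1)/(l + 1)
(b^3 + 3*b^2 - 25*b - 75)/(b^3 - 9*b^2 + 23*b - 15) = (b^2 + 8*b + 15)/(b^2 - 4*b + 3)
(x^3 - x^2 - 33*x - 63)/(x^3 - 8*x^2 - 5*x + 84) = (x + 3)/(x - 4)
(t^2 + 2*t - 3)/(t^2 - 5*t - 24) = (t - 1)/(t - 8)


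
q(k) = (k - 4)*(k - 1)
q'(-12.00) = -29.00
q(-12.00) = 208.00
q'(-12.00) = -29.00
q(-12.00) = 208.00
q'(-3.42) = -11.84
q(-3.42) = 32.80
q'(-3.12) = -11.24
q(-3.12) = 29.33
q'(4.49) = 3.98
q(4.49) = 1.71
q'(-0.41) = -5.82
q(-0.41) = 6.22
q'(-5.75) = -16.50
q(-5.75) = 65.81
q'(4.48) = 3.96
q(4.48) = 1.67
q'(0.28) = -4.44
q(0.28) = 2.68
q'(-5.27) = -15.54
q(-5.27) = 58.12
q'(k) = 2*k - 5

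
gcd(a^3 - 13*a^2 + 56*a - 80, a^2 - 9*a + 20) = a^2 - 9*a + 20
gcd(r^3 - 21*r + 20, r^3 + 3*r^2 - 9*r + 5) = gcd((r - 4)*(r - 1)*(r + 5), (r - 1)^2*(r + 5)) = r^2 + 4*r - 5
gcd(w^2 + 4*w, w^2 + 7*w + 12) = w + 4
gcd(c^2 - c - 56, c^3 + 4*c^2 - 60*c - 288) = c - 8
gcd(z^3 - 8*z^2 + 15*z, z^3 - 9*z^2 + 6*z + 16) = 1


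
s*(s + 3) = s^2 + 3*s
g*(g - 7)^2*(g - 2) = g^4 - 16*g^3 + 77*g^2 - 98*g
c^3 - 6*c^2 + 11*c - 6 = (c - 3)*(c - 2)*(c - 1)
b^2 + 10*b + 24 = (b + 4)*(b + 6)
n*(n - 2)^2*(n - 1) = n^4 - 5*n^3 + 8*n^2 - 4*n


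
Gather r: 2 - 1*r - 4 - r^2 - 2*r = -r^2 - 3*r - 2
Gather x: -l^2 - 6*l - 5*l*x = -l^2 - 5*l*x - 6*l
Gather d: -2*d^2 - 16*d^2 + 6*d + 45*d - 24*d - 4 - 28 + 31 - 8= -18*d^2 + 27*d - 9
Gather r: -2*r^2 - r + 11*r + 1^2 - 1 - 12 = -2*r^2 + 10*r - 12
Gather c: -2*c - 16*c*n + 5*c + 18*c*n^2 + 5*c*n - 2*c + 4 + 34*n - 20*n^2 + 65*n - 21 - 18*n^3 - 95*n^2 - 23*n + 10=c*(18*n^2 - 11*n + 1) - 18*n^3 - 115*n^2 + 76*n - 7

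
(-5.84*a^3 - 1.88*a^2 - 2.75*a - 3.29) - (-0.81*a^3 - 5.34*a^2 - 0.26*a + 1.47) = -5.03*a^3 + 3.46*a^2 - 2.49*a - 4.76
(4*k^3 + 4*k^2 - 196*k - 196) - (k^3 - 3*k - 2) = 3*k^3 + 4*k^2 - 193*k - 194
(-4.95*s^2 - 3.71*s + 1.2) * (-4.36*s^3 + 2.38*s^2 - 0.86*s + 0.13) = 21.582*s^5 + 4.3946*s^4 - 9.8048*s^3 + 5.4031*s^2 - 1.5143*s + 0.156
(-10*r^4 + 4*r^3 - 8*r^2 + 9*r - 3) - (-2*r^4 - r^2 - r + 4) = -8*r^4 + 4*r^3 - 7*r^2 + 10*r - 7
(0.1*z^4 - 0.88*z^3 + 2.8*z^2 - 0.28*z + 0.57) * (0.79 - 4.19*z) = -0.419*z^5 + 3.7662*z^4 - 12.4272*z^3 + 3.3852*z^2 - 2.6095*z + 0.4503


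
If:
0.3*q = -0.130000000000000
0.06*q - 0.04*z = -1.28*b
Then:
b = 0.03125*z + 0.0203125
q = -0.43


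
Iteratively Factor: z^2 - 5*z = (z - 5)*(z)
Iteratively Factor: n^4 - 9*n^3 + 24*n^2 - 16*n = (n - 1)*(n^3 - 8*n^2 + 16*n) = (n - 4)*(n - 1)*(n^2 - 4*n) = (n - 4)^2*(n - 1)*(n)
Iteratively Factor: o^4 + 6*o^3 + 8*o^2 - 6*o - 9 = (o + 3)*(o^3 + 3*o^2 - o - 3) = (o + 3)^2*(o^2 - 1) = (o - 1)*(o + 3)^2*(o + 1)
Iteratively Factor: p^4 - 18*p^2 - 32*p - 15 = (p + 1)*(p^3 - p^2 - 17*p - 15) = (p - 5)*(p + 1)*(p^2 + 4*p + 3) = (p - 5)*(p + 1)^2*(p + 3)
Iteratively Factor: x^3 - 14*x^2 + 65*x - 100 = (x - 4)*(x^2 - 10*x + 25) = (x - 5)*(x - 4)*(x - 5)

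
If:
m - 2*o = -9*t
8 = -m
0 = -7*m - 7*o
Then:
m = -8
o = 8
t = 8/3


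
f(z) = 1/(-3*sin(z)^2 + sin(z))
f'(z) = (6*sin(z)*cos(z) - cos(z))/(-3*sin(z)^2 + sin(z))^2 = (6/tan(z) - cos(z)/sin(z)^2)/(3*sin(z) - 1)^2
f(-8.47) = -0.36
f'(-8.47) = 0.43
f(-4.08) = -0.87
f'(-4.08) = -1.73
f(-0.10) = -7.71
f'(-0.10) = -94.53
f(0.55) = -3.37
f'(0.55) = 20.66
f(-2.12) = -0.33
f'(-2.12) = 0.35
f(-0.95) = -0.36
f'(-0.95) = -0.44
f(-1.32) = -0.26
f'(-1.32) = -0.12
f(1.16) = -0.62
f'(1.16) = 0.70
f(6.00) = -1.95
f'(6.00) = -9.74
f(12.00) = -0.71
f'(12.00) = -1.82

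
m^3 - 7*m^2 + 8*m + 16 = (m - 4)^2*(m + 1)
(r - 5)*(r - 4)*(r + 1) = r^3 - 8*r^2 + 11*r + 20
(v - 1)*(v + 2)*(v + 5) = v^3 + 6*v^2 + 3*v - 10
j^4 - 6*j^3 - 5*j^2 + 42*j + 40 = (j - 5)*(j - 4)*(j + 1)*(j + 2)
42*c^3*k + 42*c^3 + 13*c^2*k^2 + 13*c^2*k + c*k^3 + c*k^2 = (6*c + k)*(7*c + k)*(c*k + c)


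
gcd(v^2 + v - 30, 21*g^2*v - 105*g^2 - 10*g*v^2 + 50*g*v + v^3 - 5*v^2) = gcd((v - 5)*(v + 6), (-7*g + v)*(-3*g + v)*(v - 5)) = v - 5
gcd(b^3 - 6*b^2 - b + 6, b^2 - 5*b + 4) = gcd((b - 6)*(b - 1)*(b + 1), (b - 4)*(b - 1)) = b - 1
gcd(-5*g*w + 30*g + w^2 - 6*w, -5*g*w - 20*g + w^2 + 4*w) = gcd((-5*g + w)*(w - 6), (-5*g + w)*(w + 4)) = -5*g + w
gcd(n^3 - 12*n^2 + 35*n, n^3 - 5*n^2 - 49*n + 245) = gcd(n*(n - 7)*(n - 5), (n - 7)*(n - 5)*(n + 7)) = n^2 - 12*n + 35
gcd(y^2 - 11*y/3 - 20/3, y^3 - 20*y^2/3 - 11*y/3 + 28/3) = y + 4/3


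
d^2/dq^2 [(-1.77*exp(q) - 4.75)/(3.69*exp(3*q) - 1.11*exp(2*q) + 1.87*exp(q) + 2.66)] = (-96.401988*exp(6*q) - 560.339046*exp(5*q) + 260.684082*exp(4*q) + 133.215615*exp(3*q) + 417.830463*exp(2*q) - 63.905341*exp(q) + 11.103638)*exp(q)/(50.243409*exp(9*q) - 45.341613*exp(8*q) + 90.025668*exp(7*q) + 61.332849*exp(6*q) - 19.7478*exp(5*q) + 108.316269*exp(4*q) + 51.737923*exp(3*q) + 4.34351400000001*exp(2*q) + 39.694116*exp(q) + 18.821096)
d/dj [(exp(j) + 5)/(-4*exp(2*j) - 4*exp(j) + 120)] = ((exp(j) + 5)*(2*exp(j) + 1) - exp(2*j) - exp(j) + 30)*exp(j)/(4*(exp(2*j) + exp(j) - 30)^2)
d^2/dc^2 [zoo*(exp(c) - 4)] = zoo*exp(c)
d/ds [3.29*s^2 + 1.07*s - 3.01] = 6.58*s + 1.07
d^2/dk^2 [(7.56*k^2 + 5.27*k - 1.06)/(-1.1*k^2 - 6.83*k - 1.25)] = (-1.4210854715202e-14*k^4 + 100.84316*k^3 + 70.0655999999998*k^2 + 91.26018*k + 162.340918)/(1.331*k^6 + 24.7929*k^5 + 158.47887*k^4 + 374.959487*k^3 + 180.089625*k^2 + 32.015625*k + 1.953125)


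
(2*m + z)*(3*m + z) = 6*m^2 + 5*m*z + z^2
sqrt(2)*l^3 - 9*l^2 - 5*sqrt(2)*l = l*(l - 5*sqrt(2))*(sqrt(2)*l + 1)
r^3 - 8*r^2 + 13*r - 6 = (r - 6)*(r - 1)^2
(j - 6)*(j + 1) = j^2 - 5*j - 6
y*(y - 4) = y^2 - 4*y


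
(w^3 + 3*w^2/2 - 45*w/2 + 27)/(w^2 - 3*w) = w + 9/2 - 9/w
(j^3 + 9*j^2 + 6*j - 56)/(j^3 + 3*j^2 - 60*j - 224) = (j - 2)/(j - 8)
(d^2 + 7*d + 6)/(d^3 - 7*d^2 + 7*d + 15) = (d + 6)/(d^2 - 8*d + 15)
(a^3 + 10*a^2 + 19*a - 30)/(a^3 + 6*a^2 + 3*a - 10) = (a + 6)/(a + 2)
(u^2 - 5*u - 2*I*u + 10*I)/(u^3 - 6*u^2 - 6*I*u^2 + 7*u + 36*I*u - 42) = (u^2 - u*(5 + 2*I) + 10*I)/(u^3 - 6*u^2*(1 + I) + u*(7 + 36*I) - 42)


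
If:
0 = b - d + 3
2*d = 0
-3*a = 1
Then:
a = -1/3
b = -3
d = 0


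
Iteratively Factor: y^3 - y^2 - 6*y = (y + 2)*(y^2 - 3*y) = y*(y + 2)*(y - 3)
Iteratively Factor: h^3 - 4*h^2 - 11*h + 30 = (h - 2)*(h^2 - 2*h - 15) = (h - 5)*(h - 2)*(h + 3)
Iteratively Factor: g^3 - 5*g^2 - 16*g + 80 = (g + 4)*(g^2 - 9*g + 20) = (g - 5)*(g + 4)*(g - 4)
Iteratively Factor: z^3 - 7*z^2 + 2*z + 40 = (z - 5)*(z^2 - 2*z - 8) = (z - 5)*(z - 4)*(z + 2)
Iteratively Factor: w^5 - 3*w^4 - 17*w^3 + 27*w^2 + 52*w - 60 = (w - 1)*(w^4 - 2*w^3 - 19*w^2 + 8*w + 60) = (w - 5)*(w - 1)*(w^3 + 3*w^2 - 4*w - 12) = (w - 5)*(w - 2)*(w - 1)*(w^2 + 5*w + 6) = (w - 5)*(w - 2)*(w - 1)*(w + 3)*(w + 2)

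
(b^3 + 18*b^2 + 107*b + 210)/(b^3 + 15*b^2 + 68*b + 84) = (b + 5)/(b + 2)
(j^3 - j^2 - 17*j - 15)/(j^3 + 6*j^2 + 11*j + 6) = (j - 5)/(j + 2)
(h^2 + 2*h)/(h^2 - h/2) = 2*(h + 2)/(2*h - 1)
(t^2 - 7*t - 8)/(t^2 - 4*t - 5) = (t - 8)/(t - 5)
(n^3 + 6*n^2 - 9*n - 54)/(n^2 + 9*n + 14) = (n^3 + 6*n^2 - 9*n - 54)/(n^2 + 9*n + 14)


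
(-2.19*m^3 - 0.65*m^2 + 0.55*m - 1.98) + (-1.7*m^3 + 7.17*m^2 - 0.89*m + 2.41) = -3.89*m^3 + 6.52*m^2 - 0.34*m + 0.43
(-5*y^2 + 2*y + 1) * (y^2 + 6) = -5*y^4 + 2*y^3 - 29*y^2 + 12*y + 6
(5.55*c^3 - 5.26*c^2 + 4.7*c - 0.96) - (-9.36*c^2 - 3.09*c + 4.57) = 5.55*c^3 + 4.1*c^2 + 7.79*c - 5.53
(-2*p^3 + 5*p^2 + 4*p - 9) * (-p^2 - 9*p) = 2*p^5 + 13*p^4 - 49*p^3 - 27*p^2 + 81*p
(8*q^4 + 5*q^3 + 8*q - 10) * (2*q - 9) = 16*q^5 - 62*q^4 - 45*q^3 + 16*q^2 - 92*q + 90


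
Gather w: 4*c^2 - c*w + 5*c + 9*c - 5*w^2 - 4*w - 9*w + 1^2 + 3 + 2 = 4*c^2 + 14*c - 5*w^2 + w*(-c - 13) + 6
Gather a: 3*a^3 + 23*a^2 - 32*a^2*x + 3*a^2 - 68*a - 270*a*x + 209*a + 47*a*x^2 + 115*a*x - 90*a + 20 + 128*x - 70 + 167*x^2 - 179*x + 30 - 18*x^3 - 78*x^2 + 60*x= 3*a^3 + a^2*(26 - 32*x) + a*(47*x^2 - 155*x + 51) - 18*x^3 + 89*x^2 + 9*x - 20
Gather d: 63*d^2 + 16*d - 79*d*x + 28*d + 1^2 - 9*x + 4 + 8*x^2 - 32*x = 63*d^2 + d*(44 - 79*x) + 8*x^2 - 41*x + 5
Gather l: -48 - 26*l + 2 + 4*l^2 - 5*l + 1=4*l^2 - 31*l - 45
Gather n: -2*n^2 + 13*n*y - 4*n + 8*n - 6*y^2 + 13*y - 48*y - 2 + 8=-2*n^2 + n*(13*y + 4) - 6*y^2 - 35*y + 6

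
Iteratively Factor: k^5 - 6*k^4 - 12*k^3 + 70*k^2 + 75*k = (k - 5)*(k^4 - k^3 - 17*k^2 - 15*k) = k*(k - 5)*(k^3 - k^2 - 17*k - 15) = k*(k - 5)^2*(k^2 + 4*k + 3) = k*(k - 5)^2*(k + 1)*(k + 3)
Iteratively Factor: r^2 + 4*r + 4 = (r + 2)*(r + 2)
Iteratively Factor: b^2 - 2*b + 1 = (b - 1)*(b - 1)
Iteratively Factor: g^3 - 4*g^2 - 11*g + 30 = (g - 5)*(g^2 + g - 6) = (g - 5)*(g - 2)*(g + 3)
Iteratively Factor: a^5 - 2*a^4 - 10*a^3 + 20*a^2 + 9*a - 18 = (a + 1)*(a^4 - 3*a^3 - 7*a^2 + 27*a - 18) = (a + 1)*(a + 3)*(a^3 - 6*a^2 + 11*a - 6) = (a - 2)*(a + 1)*(a + 3)*(a^2 - 4*a + 3) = (a - 2)*(a - 1)*(a + 1)*(a + 3)*(a - 3)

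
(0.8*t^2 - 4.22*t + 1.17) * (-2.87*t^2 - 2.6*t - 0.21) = -2.296*t^4 + 10.0314*t^3 + 7.4461*t^2 - 2.1558*t - 0.2457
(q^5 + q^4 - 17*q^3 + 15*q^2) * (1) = q^5 + q^4 - 17*q^3 + 15*q^2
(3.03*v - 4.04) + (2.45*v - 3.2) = 5.48*v - 7.24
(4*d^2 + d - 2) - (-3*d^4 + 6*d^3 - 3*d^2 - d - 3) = 3*d^4 - 6*d^3 + 7*d^2 + 2*d + 1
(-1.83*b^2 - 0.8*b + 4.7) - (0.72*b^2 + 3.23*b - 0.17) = -2.55*b^2 - 4.03*b + 4.87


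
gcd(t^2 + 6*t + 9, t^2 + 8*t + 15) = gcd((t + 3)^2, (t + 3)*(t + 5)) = t + 3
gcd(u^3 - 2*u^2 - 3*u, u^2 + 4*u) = u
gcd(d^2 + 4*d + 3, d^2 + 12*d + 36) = 1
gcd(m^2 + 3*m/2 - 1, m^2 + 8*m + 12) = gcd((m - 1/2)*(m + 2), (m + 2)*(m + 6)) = m + 2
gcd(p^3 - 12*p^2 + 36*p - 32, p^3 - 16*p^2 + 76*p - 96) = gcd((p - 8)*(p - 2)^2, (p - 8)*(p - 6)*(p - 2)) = p^2 - 10*p + 16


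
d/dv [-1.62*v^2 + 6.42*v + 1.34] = 6.42 - 3.24*v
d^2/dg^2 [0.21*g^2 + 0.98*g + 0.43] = 0.420000000000000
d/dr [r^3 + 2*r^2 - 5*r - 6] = 3*r^2 + 4*r - 5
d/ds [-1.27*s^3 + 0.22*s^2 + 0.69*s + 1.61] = -3.81*s^2 + 0.44*s + 0.69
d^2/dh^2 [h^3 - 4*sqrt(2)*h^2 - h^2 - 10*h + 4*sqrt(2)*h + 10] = 6*h - 8*sqrt(2) - 2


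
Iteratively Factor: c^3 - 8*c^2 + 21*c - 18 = (c - 3)*(c^2 - 5*c + 6) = (c - 3)^2*(c - 2)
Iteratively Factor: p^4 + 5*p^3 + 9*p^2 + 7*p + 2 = (p + 1)*(p^3 + 4*p^2 + 5*p + 2) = (p + 1)^2*(p^2 + 3*p + 2) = (p + 1)^2*(p + 2)*(p + 1)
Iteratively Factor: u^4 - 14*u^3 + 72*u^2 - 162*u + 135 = (u - 5)*(u^3 - 9*u^2 + 27*u - 27) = (u - 5)*(u - 3)*(u^2 - 6*u + 9) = (u - 5)*(u - 3)^2*(u - 3)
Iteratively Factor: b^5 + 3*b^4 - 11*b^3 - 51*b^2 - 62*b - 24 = (b + 3)*(b^4 - 11*b^2 - 18*b - 8) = (b + 1)*(b + 3)*(b^3 - b^2 - 10*b - 8) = (b + 1)^2*(b + 3)*(b^2 - 2*b - 8) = (b + 1)^2*(b + 2)*(b + 3)*(b - 4)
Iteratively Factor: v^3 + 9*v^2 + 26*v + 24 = (v + 2)*(v^2 + 7*v + 12) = (v + 2)*(v + 4)*(v + 3)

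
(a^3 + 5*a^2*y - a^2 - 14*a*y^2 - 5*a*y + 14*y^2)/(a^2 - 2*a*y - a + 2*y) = a + 7*y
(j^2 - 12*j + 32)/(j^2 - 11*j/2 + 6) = 2*(j - 8)/(2*j - 3)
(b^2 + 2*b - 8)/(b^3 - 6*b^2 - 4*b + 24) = (b + 4)/(b^2 - 4*b - 12)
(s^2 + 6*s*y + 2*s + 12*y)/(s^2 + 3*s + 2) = (s + 6*y)/(s + 1)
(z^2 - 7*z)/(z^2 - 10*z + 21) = z/(z - 3)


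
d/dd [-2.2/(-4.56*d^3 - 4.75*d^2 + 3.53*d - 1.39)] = (-30.096*d^2 - 20.9*d + 7.766)/(4.56*d^3 + 4.75*d^2 - 3.53*d + 1.39)^2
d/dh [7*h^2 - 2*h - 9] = 14*h - 2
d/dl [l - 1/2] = 1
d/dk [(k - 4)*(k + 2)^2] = 3*k^2 - 12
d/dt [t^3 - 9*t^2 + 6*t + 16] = 3*t^2 - 18*t + 6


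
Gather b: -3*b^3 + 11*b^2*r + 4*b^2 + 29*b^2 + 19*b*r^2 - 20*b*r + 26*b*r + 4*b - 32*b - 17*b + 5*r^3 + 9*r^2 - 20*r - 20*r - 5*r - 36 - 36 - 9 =-3*b^3 + b^2*(11*r + 33) + b*(19*r^2 + 6*r - 45) + 5*r^3 + 9*r^2 - 45*r - 81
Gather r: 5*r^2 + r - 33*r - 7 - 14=5*r^2 - 32*r - 21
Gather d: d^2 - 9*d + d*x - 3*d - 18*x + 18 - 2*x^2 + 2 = d^2 + d*(x - 12) - 2*x^2 - 18*x + 20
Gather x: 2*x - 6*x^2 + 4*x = -6*x^2 + 6*x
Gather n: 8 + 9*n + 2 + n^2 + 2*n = n^2 + 11*n + 10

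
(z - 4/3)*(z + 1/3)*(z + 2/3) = z^3 - z^2/3 - 10*z/9 - 8/27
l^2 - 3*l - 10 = (l - 5)*(l + 2)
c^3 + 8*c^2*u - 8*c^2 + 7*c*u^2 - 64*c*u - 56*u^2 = (c - 8)*(c + u)*(c + 7*u)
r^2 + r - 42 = (r - 6)*(r + 7)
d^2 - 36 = (d - 6)*(d + 6)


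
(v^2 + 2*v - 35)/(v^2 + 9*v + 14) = (v - 5)/(v + 2)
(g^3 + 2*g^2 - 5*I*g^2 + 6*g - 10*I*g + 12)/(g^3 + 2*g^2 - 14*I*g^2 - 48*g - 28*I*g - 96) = (g + I)/(g - 8*I)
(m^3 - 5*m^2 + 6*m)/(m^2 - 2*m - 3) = m*(m - 2)/(m + 1)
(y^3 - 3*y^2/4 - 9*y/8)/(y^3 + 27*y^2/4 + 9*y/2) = (y - 3/2)/(y + 6)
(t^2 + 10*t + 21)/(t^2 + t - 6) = (t + 7)/(t - 2)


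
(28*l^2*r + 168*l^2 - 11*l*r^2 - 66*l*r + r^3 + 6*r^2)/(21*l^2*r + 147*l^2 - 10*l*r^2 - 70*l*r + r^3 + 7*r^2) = (-4*l*r - 24*l + r^2 + 6*r)/(-3*l*r - 21*l + r^2 + 7*r)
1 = 1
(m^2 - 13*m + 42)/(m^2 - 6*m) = (m - 7)/m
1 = 1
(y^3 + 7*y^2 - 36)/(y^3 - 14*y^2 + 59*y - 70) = (y^2 + 9*y + 18)/(y^2 - 12*y + 35)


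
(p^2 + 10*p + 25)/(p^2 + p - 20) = (p + 5)/(p - 4)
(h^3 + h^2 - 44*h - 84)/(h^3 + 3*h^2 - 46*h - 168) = (h + 2)/(h + 4)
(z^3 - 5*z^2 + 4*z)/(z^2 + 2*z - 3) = z*(z - 4)/(z + 3)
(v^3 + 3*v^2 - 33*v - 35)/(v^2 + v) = v + 2 - 35/v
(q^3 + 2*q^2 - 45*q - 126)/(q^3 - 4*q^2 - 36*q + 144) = (q^2 - 4*q - 21)/(q^2 - 10*q + 24)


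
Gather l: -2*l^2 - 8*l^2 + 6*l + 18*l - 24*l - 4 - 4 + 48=40 - 10*l^2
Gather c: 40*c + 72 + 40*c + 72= 80*c + 144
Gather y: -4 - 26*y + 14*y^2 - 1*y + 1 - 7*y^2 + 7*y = 7*y^2 - 20*y - 3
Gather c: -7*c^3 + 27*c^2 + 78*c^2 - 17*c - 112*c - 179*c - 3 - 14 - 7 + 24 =-7*c^3 + 105*c^2 - 308*c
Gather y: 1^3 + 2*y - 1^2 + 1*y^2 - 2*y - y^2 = 0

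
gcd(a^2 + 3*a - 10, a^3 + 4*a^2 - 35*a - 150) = a + 5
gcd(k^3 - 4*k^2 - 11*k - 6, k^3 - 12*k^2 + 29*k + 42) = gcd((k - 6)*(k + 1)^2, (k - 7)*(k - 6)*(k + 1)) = k^2 - 5*k - 6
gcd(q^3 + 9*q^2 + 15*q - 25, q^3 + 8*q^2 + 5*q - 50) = q^2 + 10*q + 25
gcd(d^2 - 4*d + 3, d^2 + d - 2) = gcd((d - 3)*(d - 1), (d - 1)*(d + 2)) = d - 1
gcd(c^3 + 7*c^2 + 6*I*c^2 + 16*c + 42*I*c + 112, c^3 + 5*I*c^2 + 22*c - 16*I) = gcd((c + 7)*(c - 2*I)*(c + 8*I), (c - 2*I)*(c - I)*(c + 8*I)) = c^2 + 6*I*c + 16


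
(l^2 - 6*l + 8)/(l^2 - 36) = (l^2 - 6*l + 8)/(l^2 - 36)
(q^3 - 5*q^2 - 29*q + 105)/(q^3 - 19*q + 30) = (q - 7)/(q - 2)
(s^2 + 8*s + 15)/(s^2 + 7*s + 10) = (s + 3)/(s + 2)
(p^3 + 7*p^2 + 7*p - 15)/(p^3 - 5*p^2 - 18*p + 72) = (p^3 + 7*p^2 + 7*p - 15)/(p^3 - 5*p^2 - 18*p + 72)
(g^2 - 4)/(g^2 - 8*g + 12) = (g + 2)/(g - 6)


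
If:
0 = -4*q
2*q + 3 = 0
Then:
No Solution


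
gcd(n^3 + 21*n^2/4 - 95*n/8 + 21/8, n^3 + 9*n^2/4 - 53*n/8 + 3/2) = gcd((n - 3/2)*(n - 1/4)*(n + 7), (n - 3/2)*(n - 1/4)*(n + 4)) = n^2 - 7*n/4 + 3/8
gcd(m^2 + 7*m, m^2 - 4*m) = m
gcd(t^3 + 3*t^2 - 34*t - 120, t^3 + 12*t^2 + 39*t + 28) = t + 4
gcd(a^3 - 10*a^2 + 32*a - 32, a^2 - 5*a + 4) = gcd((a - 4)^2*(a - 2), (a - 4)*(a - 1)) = a - 4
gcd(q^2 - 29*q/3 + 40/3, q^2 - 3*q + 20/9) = q - 5/3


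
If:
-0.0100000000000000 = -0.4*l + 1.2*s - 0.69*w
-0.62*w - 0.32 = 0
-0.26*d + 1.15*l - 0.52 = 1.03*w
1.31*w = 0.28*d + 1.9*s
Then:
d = -0.21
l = -0.06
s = -0.32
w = -0.52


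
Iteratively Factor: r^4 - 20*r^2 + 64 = (r - 2)*(r^3 + 2*r^2 - 16*r - 32) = (r - 2)*(r + 2)*(r^2 - 16) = (r - 4)*(r - 2)*(r + 2)*(r + 4)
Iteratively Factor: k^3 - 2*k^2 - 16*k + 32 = (k + 4)*(k^2 - 6*k + 8) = (k - 4)*(k + 4)*(k - 2)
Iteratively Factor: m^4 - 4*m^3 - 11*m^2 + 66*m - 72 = (m - 2)*(m^3 - 2*m^2 - 15*m + 36) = (m - 3)*(m - 2)*(m^2 + m - 12) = (m - 3)*(m - 2)*(m + 4)*(m - 3)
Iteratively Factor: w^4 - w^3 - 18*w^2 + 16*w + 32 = (w - 4)*(w^3 + 3*w^2 - 6*w - 8) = (w - 4)*(w - 2)*(w^2 + 5*w + 4) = (w - 4)*(w - 2)*(w + 4)*(w + 1)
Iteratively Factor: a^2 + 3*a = (a)*(a + 3)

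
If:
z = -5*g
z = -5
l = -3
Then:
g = 1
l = -3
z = -5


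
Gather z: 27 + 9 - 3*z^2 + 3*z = -3*z^2 + 3*z + 36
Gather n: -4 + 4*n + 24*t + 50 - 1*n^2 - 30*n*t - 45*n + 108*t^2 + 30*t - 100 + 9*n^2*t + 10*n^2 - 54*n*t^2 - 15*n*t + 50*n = n^2*(9*t + 9) + n*(-54*t^2 - 45*t + 9) + 108*t^2 + 54*t - 54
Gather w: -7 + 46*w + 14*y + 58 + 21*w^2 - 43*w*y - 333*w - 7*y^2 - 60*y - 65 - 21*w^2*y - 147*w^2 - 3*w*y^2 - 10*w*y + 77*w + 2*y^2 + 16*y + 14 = w^2*(-21*y - 126) + w*(-3*y^2 - 53*y - 210) - 5*y^2 - 30*y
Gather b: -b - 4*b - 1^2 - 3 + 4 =-5*b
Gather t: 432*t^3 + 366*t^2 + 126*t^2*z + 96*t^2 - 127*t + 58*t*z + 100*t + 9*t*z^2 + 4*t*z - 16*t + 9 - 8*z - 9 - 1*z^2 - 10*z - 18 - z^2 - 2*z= 432*t^3 + t^2*(126*z + 462) + t*(9*z^2 + 62*z - 43) - 2*z^2 - 20*z - 18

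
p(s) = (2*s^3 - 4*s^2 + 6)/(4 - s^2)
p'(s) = 2*s*(2*s^3 - 4*s^2 + 6)/(4 - s^2)^2 + (6*s^2 - 8*s)/(4 - s^2) = 2*s*(-s^3 + 12*s - 10)/(s^4 - 8*s^2 + 16)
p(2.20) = -9.45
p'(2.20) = 35.87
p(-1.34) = -2.72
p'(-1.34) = 13.06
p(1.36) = 1.69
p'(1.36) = 2.24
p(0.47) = 1.41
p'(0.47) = -0.29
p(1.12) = 1.38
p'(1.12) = 0.60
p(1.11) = 1.38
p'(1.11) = 0.57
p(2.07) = -23.17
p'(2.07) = 304.51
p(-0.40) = 1.36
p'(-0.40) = 0.80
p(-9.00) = 23.06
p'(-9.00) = -1.85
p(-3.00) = 16.80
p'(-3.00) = 4.56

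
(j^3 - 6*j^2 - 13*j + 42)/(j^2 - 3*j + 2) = (j^2 - 4*j - 21)/(j - 1)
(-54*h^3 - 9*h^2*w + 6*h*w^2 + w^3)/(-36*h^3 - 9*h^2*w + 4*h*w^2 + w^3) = (6*h + w)/(4*h + w)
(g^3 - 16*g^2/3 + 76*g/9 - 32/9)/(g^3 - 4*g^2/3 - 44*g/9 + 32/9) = (g - 2)/(g + 2)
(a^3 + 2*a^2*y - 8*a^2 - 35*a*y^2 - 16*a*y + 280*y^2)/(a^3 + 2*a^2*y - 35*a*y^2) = (a - 8)/a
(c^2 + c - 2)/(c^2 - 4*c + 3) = (c + 2)/(c - 3)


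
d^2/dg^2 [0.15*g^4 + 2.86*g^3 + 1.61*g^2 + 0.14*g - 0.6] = 1.8*g^2 + 17.16*g + 3.22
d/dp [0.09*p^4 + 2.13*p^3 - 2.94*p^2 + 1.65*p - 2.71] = 0.36*p^3 + 6.39*p^2 - 5.88*p + 1.65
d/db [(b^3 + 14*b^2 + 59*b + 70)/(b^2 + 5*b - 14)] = (b^2 - 4*b - 24)/(b^2 - 4*b + 4)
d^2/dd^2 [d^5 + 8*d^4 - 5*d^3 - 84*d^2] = 20*d^3 + 96*d^2 - 30*d - 168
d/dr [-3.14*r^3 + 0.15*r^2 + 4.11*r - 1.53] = -9.42*r^2 + 0.3*r + 4.11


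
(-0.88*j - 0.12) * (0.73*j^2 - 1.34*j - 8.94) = -0.6424*j^3 + 1.0916*j^2 + 8.028*j + 1.0728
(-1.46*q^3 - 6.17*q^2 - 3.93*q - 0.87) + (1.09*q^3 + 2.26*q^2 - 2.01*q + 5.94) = -0.37*q^3 - 3.91*q^2 - 5.94*q + 5.07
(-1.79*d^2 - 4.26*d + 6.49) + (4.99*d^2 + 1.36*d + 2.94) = 3.2*d^2 - 2.9*d + 9.43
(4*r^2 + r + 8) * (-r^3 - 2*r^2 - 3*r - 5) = -4*r^5 - 9*r^4 - 22*r^3 - 39*r^2 - 29*r - 40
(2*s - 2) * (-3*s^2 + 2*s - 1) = -6*s^3 + 10*s^2 - 6*s + 2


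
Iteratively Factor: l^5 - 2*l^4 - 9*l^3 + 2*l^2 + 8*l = (l + 2)*(l^4 - 4*l^3 - l^2 + 4*l) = l*(l + 2)*(l^3 - 4*l^2 - l + 4) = l*(l - 4)*(l + 2)*(l^2 - 1) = l*(l - 4)*(l + 1)*(l + 2)*(l - 1)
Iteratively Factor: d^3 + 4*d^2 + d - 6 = (d + 2)*(d^2 + 2*d - 3) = (d - 1)*(d + 2)*(d + 3)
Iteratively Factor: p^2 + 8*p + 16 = (p + 4)*(p + 4)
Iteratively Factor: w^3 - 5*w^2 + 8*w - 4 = (w - 2)*(w^2 - 3*w + 2) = (w - 2)^2*(w - 1)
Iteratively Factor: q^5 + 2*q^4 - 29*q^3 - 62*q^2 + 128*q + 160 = (q + 1)*(q^4 + q^3 - 30*q^2 - 32*q + 160) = (q + 1)*(q + 4)*(q^3 - 3*q^2 - 18*q + 40) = (q - 2)*(q + 1)*(q + 4)*(q^2 - q - 20) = (q - 2)*(q + 1)*(q + 4)^2*(q - 5)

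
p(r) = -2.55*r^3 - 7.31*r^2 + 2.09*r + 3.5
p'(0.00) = 2.09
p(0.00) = 3.50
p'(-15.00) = -1499.86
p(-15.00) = 6933.65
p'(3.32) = -130.77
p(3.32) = -163.45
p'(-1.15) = 8.79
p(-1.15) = -4.69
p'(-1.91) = 2.11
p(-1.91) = -9.39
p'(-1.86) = 2.82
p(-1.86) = -9.27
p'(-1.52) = 6.64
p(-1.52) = -7.61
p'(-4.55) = -89.76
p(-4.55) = 82.86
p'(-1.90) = 2.25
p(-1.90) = -9.37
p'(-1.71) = 4.72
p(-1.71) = -8.70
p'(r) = -7.65*r^2 - 14.62*r + 2.09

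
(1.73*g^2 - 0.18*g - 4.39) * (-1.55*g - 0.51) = -2.6815*g^3 - 0.6033*g^2 + 6.8963*g + 2.2389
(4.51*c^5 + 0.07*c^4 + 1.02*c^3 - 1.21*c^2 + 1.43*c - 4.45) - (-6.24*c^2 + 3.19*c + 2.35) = 4.51*c^5 + 0.07*c^4 + 1.02*c^3 + 5.03*c^2 - 1.76*c - 6.8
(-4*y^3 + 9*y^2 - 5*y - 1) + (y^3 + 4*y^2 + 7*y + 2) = -3*y^3 + 13*y^2 + 2*y + 1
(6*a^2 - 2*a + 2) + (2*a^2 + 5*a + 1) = 8*a^2 + 3*a + 3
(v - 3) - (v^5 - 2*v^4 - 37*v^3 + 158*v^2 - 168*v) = -v^5 + 2*v^4 + 37*v^3 - 158*v^2 + 169*v - 3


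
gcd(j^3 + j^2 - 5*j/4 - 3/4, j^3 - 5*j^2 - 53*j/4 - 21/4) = j^2 + 2*j + 3/4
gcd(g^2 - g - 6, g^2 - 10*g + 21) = g - 3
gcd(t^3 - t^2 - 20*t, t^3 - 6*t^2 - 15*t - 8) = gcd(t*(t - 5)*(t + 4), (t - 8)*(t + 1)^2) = 1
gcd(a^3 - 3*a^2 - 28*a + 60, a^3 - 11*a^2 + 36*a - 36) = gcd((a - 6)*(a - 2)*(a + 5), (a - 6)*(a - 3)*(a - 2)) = a^2 - 8*a + 12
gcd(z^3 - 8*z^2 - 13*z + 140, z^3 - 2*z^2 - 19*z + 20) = z^2 - z - 20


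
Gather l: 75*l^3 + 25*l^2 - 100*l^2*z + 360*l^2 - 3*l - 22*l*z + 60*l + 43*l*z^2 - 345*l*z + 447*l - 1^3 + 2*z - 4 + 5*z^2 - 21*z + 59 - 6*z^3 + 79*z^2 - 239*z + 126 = 75*l^3 + l^2*(385 - 100*z) + l*(43*z^2 - 367*z + 504) - 6*z^3 + 84*z^2 - 258*z + 180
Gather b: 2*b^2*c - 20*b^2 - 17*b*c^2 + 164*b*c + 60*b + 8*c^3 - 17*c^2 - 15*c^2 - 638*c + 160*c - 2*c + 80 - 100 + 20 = b^2*(2*c - 20) + b*(-17*c^2 + 164*c + 60) + 8*c^3 - 32*c^2 - 480*c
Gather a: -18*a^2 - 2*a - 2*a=-18*a^2 - 4*a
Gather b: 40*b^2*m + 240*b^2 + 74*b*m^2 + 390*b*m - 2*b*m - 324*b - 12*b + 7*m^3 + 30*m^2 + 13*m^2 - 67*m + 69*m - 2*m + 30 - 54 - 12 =b^2*(40*m + 240) + b*(74*m^2 + 388*m - 336) + 7*m^3 + 43*m^2 - 36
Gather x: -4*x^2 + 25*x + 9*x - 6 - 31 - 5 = -4*x^2 + 34*x - 42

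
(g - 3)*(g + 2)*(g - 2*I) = g^3 - g^2 - 2*I*g^2 - 6*g + 2*I*g + 12*I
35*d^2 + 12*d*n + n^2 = (5*d + n)*(7*d + n)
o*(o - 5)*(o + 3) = o^3 - 2*o^2 - 15*o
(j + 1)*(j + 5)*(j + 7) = j^3 + 13*j^2 + 47*j + 35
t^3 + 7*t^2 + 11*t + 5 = (t + 1)^2*(t + 5)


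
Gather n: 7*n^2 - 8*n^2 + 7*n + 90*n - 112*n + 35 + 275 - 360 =-n^2 - 15*n - 50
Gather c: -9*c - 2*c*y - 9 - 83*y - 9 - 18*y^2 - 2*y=c*(-2*y - 9) - 18*y^2 - 85*y - 18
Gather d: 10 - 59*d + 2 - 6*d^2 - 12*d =-6*d^2 - 71*d + 12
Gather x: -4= -4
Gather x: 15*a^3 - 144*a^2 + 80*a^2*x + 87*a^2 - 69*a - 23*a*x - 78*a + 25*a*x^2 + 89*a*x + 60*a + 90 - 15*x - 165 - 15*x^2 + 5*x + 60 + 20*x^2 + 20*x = 15*a^3 - 57*a^2 - 87*a + x^2*(25*a + 5) + x*(80*a^2 + 66*a + 10) - 15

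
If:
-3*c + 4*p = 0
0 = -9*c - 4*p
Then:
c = 0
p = 0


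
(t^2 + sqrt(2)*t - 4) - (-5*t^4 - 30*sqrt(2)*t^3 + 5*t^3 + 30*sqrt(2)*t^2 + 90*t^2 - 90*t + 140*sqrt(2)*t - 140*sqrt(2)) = 5*t^4 - 5*t^3 + 30*sqrt(2)*t^3 - 89*t^2 - 30*sqrt(2)*t^2 - 139*sqrt(2)*t + 90*t - 4 + 140*sqrt(2)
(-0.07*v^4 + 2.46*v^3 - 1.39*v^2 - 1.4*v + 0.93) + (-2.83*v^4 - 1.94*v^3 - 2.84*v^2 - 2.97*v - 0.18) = -2.9*v^4 + 0.52*v^3 - 4.23*v^2 - 4.37*v + 0.75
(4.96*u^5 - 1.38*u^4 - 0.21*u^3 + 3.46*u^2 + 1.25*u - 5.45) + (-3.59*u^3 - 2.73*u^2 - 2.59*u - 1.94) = 4.96*u^5 - 1.38*u^4 - 3.8*u^3 + 0.73*u^2 - 1.34*u - 7.39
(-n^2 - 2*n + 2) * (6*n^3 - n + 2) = -6*n^5 - 12*n^4 + 13*n^3 - 6*n + 4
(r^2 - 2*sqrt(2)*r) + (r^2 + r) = 2*r^2 - 2*sqrt(2)*r + r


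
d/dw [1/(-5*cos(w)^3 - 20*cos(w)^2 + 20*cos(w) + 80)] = (-3*cos(w)^2 - 8*cos(w) + 4)*sin(w)/(5*(cos(w)^3 + 4*cos(w)^2 - 4*cos(w) - 16)^2)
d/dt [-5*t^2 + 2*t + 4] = 2 - 10*t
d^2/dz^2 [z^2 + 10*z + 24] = 2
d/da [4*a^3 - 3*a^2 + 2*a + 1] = 12*a^2 - 6*a + 2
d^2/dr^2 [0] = 0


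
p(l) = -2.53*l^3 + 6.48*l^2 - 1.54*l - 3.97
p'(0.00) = -1.54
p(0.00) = -3.97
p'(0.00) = -1.54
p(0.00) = -3.97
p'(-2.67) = -90.25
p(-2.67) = 94.49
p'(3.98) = -70.19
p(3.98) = -66.96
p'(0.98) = 3.87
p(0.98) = -1.64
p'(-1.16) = -26.79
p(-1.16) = 10.48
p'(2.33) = -12.55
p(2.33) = -4.38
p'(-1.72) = -46.29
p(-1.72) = 30.72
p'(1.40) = 1.73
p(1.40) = -0.37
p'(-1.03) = -22.94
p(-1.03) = 7.26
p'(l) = -7.59*l^2 + 12.96*l - 1.54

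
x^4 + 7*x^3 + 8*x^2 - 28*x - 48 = (x - 2)*(x + 2)*(x + 3)*(x + 4)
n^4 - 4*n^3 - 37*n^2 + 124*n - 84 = (n - 7)*(n - 2)*(n - 1)*(n + 6)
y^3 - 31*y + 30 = (y - 5)*(y - 1)*(y + 6)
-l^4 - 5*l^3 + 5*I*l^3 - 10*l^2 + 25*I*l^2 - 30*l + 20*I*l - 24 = (l + 4)*(l - 6*I)*(-I*l + 1)*(-I*l - I)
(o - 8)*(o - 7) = o^2 - 15*o + 56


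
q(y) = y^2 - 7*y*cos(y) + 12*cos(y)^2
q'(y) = 7*y*sin(y) + 2*y - 24*sin(y)*cos(y) - 7*cos(y)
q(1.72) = 5.01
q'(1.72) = 19.91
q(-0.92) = 9.15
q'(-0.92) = 10.61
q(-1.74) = 1.32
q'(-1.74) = 5.72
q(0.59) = 5.20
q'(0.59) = -13.43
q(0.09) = 11.28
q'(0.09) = -8.88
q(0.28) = 9.28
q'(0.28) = -12.00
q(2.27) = 20.35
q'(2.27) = 33.03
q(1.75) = 5.63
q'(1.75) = 21.01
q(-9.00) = 33.56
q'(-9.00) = 5.33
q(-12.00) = 223.43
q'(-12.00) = -85.85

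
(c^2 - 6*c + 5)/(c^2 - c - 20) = (c - 1)/(c + 4)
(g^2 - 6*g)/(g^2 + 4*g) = (g - 6)/(g + 4)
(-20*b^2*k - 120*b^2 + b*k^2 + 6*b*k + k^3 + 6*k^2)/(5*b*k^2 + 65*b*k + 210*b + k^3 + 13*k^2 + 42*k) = (-4*b + k)/(k + 7)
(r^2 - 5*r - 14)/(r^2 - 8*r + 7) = (r + 2)/(r - 1)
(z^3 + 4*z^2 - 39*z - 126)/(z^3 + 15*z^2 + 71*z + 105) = (z - 6)/(z + 5)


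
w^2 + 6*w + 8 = (w + 2)*(w + 4)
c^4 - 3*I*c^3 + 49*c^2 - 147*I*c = c*(c - 7*I)*(c - 3*I)*(c + 7*I)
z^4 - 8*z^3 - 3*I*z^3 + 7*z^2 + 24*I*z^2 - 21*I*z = z*(z - 7)*(z - 1)*(z - 3*I)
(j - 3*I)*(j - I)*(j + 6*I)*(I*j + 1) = I*j^4 - j^3 + 23*I*j^2 + 39*j - 18*I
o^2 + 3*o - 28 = (o - 4)*(o + 7)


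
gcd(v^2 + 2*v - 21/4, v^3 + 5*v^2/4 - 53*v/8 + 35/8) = v + 7/2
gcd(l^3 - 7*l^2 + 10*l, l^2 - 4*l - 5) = l - 5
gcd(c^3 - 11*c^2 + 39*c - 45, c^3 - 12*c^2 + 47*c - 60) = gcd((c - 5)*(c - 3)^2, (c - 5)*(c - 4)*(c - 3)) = c^2 - 8*c + 15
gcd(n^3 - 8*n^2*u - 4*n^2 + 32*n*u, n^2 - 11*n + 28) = n - 4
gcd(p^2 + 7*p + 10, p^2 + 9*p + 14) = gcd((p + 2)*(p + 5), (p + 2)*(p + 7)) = p + 2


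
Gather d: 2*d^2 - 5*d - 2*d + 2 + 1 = 2*d^2 - 7*d + 3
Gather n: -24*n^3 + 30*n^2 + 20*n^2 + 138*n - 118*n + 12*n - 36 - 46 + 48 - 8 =-24*n^3 + 50*n^2 + 32*n - 42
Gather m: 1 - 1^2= 0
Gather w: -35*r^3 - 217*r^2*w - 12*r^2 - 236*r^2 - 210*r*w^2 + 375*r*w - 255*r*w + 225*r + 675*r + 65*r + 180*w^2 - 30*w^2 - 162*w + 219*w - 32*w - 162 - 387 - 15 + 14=-35*r^3 - 248*r^2 + 965*r + w^2*(150 - 210*r) + w*(-217*r^2 + 120*r + 25) - 550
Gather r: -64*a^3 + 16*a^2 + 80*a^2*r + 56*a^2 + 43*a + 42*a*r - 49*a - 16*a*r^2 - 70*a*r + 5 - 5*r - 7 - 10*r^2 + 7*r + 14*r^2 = -64*a^3 + 72*a^2 - 6*a + r^2*(4 - 16*a) + r*(80*a^2 - 28*a + 2) - 2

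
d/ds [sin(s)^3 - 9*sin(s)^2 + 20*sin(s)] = (3*sin(s)^2 - 18*sin(s) + 20)*cos(s)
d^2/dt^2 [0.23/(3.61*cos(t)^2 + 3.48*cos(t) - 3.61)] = (-11.989532*(1 - cos(t)^2)^2 - 8.668332*cos(t)^3 - 20.76969*cos(t)^2 + 14.44722*cos(t) + 23.555082)/(-3.61*sin(t)^2 + 3.48*cos(t))^3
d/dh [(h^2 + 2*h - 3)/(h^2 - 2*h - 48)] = 2*(-2*h^2 - 45*h - 51)/(h^4 - 4*h^3 - 92*h^2 + 192*h + 2304)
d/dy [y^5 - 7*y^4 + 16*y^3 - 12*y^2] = y*(5*y^3 - 28*y^2 + 48*y - 24)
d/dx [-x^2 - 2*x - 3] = -2*x - 2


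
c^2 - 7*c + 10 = (c - 5)*(c - 2)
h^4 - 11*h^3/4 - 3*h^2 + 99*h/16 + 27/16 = (h - 3)*(h - 3/2)*(h + 1/4)*(h + 3/2)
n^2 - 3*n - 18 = (n - 6)*(n + 3)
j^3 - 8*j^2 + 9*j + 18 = (j - 6)*(j - 3)*(j + 1)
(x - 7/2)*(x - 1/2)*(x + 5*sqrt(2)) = x^3 - 4*x^2 + 5*sqrt(2)*x^2 - 20*sqrt(2)*x + 7*x/4 + 35*sqrt(2)/4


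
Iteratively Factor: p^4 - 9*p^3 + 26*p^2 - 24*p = (p - 4)*(p^3 - 5*p^2 + 6*p) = (p - 4)*(p - 2)*(p^2 - 3*p) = p*(p - 4)*(p - 2)*(p - 3)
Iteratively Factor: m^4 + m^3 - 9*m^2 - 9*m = (m + 1)*(m^3 - 9*m) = m*(m + 1)*(m^2 - 9) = m*(m + 1)*(m + 3)*(m - 3)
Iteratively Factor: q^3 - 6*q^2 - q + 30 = (q + 2)*(q^2 - 8*q + 15) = (q - 5)*(q + 2)*(q - 3)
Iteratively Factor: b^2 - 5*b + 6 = (b - 2)*(b - 3)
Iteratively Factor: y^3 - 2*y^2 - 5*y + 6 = (y - 3)*(y^2 + y - 2) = (y - 3)*(y - 1)*(y + 2)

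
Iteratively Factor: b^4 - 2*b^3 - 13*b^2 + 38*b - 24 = (b + 4)*(b^3 - 6*b^2 + 11*b - 6) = (b - 3)*(b + 4)*(b^2 - 3*b + 2) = (b - 3)*(b - 1)*(b + 4)*(b - 2)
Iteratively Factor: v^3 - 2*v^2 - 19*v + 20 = (v - 5)*(v^2 + 3*v - 4) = (v - 5)*(v - 1)*(v + 4)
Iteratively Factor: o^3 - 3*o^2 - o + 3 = (o - 1)*(o^2 - 2*o - 3) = (o - 3)*(o - 1)*(o + 1)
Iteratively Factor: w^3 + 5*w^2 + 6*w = (w)*(w^2 + 5*w + 6) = w*(w + 3)*(w + 2)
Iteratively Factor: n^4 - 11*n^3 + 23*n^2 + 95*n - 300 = (n - 4)*(n^3 - 7*n^2 - 5*n + 75) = (n - 5)*(n - 4)*(n^2 - 2*n - 15) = (n - 5)*(n - 4)*(n + 3)*(n - 5)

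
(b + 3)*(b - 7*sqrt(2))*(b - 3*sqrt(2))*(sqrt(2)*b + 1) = sqrt(2)*b^4 - 19*b^3 + 3*sqrt(2)*b^3 - 57*b^2 + 32*sqrt(2)*b^2 + 42*b + 96*sqrt(2)*b + 126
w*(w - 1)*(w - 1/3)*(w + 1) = w^4 - w^3/3 - w^2 + w/3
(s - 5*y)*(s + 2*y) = s^2 - 3*s*y - 10*y^2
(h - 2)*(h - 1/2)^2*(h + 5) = h^4 + 2*h^3 - 51*h^2/4 + 43*h/4 - 5/2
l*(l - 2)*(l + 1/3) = l^3 - 5*l^2/3 - 2*l/3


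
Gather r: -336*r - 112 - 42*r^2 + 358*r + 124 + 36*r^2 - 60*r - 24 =-6*r^2 - 38*r - 12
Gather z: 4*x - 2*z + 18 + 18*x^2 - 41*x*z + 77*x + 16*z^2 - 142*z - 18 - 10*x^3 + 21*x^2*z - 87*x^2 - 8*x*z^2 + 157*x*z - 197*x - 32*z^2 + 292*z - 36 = -10*x^3 - 69*x^2 - 116*x + z^2*(-8*x - 16) + z*(21*x^2 + 116*x + 148) - 36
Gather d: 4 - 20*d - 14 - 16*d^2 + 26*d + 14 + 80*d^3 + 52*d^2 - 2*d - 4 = 80*d^3 + 36*d^2 + 4*d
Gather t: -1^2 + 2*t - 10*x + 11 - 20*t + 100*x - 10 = -18*t + 90*x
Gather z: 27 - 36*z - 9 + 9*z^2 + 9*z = 9*z^2 - 27*z + 18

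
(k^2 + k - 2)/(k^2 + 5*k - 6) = (k + 2)/(k + 6)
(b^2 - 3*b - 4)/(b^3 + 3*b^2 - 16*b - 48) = (b + 1)/(b^2 + 7*b + 12)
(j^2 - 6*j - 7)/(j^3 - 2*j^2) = (j^2 - 6*j - 7)/(j^2*(j - 2))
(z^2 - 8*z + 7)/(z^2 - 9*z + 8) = (z - 7)/(z - 8)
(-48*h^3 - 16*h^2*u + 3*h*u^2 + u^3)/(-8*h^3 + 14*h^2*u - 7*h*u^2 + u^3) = (12*h^2 + 7*h*u + u^2)/(2*h^2 - 3*h*u + u^2)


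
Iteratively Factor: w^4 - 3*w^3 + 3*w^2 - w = (w - 1)*(w^3 - 2*w^2 + w) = w*(w - 1)*(w^2 - 2*w + 1) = w*(w - 1)^2*(w - 1)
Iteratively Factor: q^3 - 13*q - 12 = (q + 3)*(q^2 - 3*q - 4) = (q - 4)*(q + 3)*(q + 1)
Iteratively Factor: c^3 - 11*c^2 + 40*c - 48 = (c - 4)*(c^2 - 7*c + 12) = (c - 4)^2*(c - 3)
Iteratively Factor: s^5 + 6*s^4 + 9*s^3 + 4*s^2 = (s + 1)*(s^4 + 5*s^3 + 4*s^2) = s*(s + 1)*(s^3 + 5*s^2 + 4*s) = s*(s + 1)*(s + 4)*(s^2 + s) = s*(s + 1)^2*(s + 4)*(s)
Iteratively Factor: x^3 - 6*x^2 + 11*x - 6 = (x - 1)*(x^2 - 5*x + 6) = (x - 3)*(x - 1)*(x - 2)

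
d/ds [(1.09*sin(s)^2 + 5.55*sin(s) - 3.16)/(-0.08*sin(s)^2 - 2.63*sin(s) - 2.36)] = (-5.6504*sin(s) + 1.21135*cos(2*s) - 22.62015)*cos(s)/(0.0064*sin(s)^4 + 0.4208*sin(s)^3 + 7.2945*sin(s)^2 + 12.4136*sin(s) + 5.5696)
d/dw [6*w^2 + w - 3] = 12*w + 1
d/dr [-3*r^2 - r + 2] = -6*r - 1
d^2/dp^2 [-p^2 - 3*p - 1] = -2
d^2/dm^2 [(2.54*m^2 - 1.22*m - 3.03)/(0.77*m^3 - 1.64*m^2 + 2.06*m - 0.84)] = (3.011932*m^6 - 4.34002800000002*m^5 - 36.487836*m^4 + 98.690728*m^3 - 108.19782*m^2 + 59.74452*m - 18.005688)/(0.456533*m^9 - 2.917068*m^8 + 9.877098*m^7 - 21.51326*m^6 + 32.788956*m^5 - 35.650752*m^4 + 27.398888*m^3 - 14.165424*m^2 + 4.360608*m - 0.592704)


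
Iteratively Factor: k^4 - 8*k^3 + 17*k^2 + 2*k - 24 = (k - 2)*(k^3 - 6*k^2 + 5*k + 12) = (k - 3)*(k - 2)*(k^2 - 3*k - 4) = (k - 3)*(k - 2)*(k + 1)*(k - 4)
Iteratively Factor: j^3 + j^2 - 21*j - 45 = (j + 3)*(j^2 - 2*j - 15) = (j - 5)*(j + 3)*(j + 3)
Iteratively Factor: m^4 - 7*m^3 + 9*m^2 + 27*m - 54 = (m - 3)*(m^3 - 4*m^2 - 3*m + 18) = (m - 3)^2*(m^2 - m - 6) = (m - 3)^3*(m + 2)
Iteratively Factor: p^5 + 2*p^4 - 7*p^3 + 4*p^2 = (p - 1)*(p^4 + 3*p^3 - 4*p^2) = p*(p - 1)*(p^3 + 3*p^2 - 4*p) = p*(p - 1)*(p + 4)*(p^2 - p) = p*(p - 1)^2*(p + 4)*(p)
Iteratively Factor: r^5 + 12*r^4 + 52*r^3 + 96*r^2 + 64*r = (r + 4)*(r^4 + 8*r^3 + 20*r^2 + 16*r) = (r + 2)*(r + 4)*(r^3 + 6*r^2 + 8*r) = r*(r + 2)*(r + 4)*(r^2 + 6*r + 8) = r*(r + 2)*(r + 4)^2*(r + 2)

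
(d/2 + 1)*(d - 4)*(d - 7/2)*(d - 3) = d^4/2 - 17*d^3/4 + 31*d^2/4 + 31*d/2 - 42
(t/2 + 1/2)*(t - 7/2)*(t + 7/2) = t^3/2 + t^2/2 - 49*t/8 - 49/8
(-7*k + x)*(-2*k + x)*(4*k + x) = 56*k^3 - 22*k^2*x - 5*k*x^2 + x^3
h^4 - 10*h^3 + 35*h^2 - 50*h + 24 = (h - 4)*(h - 3)*(h - 2)*(h - 1)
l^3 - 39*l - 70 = (l - 7)*(l + 2)*(l + 5)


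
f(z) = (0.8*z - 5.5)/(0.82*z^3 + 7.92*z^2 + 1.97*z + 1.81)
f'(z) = (0.8*z - 5.5)*(-2.46*z^2 - 15.84*z - 1.97)/(0.82*z^3 + 7.92*z^2 + 1.97*z + 1.81)^2 + 0.8/(0.82*z^3 + 7.92*z^2 + 1.97*z + 1.81) = (-1.312*z^3 + 7.194*z^2 + 87.12*z + 12.283)/(0.6724*z^6 + 12.9888*z^5 + 65.9572*z^4 + 34.1732*z^3 + 32.5513*z^2 + 7.1314*z + 3.2761)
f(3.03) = -0.03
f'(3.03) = 0.03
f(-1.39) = -0.54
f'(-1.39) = -0.62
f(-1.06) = -0.83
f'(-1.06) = -1.21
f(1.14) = -0.29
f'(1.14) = 0.49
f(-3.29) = -0.16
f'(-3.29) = -0.06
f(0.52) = -1.00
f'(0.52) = 2.29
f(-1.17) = -0.71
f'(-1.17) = -0.95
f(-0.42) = -2.52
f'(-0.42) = -4.27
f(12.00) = 0.00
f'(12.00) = -0.00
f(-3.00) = -0.18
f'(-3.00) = -0.07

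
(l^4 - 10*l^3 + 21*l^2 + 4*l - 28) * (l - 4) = l^5 - 14*l^4 + 61*l^3 - 80*l^2 - 44*l + 112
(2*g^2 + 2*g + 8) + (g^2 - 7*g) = 3*g^2 - 5*g + 8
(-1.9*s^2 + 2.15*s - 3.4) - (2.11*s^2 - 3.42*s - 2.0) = -4.01*s^2 + 5.57*s - 1.4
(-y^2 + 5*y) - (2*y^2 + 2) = -3*y^2 + 5*y - 2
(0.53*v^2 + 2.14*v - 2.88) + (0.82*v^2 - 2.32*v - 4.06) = 1.35*v^2 - 0.18*v - 6.94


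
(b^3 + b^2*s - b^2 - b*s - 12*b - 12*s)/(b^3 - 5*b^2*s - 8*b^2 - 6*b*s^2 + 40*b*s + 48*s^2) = (-b^2 + b + 12)/(-b^2 + 6*b*s + 8*b - 48*s)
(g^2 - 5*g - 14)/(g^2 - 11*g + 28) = (g + 2)/(g - 4)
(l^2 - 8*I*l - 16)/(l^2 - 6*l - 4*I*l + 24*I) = (l - 4*I)/(l - 6)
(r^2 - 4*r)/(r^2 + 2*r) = (r - 4)/(r + 2)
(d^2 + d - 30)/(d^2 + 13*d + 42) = (d - 5)/(d + 7)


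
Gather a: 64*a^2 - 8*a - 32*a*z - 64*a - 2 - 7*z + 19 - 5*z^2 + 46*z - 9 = 64*a^2 + a*(-32*z - 72) - 5*z^2 + 39*z + 8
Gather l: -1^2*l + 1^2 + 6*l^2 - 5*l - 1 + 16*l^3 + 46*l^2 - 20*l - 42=16*l^3 + 52*l^2 - 26*l - 42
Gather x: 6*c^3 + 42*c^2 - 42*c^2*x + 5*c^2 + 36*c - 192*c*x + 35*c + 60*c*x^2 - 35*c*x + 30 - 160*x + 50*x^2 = 6*c^3 + 47*c^2 + 71*c + x^2*(60*c + 50) + x*(-42*c^2 - 227*c - 160) + 30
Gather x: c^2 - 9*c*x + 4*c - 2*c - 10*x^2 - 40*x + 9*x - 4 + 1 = c^2 + 2*c - 10*x^2 + x*(-9*c - 31) - 3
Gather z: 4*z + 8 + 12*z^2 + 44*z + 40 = 12*z^2 + 48*z + 48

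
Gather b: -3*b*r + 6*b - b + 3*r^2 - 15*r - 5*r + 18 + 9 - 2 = b*(5 - 3*r) + 3*r^2 - 20*r + 25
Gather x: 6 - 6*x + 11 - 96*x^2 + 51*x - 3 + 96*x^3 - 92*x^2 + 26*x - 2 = 96*x^3 - 188*x^2 + 71*x + 12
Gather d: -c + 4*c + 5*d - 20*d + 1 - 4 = 3*c - 15*d - 3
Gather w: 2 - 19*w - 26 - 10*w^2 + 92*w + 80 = -10*w^2 + 73*w + 56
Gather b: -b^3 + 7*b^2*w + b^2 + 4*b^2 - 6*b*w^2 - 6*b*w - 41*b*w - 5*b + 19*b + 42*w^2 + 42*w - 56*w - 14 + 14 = -b^3 + b^2*(7*w + 5) + b*(-6*w^2 - 47*w + 14) + 42*w^2 - 14*w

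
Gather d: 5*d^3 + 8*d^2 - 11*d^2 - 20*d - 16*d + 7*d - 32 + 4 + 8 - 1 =5*d^3 - 3*d^2 - 29*d - 21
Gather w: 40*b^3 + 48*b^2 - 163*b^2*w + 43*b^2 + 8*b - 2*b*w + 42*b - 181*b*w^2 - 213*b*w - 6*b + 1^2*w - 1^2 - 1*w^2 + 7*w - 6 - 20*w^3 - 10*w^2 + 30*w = 40*b^3 + 91*b^2 + 44*b - 20*w^3 + w^2*(-181*b - 11) + w*(-163*b^2 - 215*b + 38) - 7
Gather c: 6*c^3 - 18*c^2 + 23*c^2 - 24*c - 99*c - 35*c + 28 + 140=6*c^3 + 5*c^2 - 158*c + 168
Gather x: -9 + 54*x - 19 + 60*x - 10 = 114*x - 38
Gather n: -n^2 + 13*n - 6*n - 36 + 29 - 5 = -n^2 + 7*n - 12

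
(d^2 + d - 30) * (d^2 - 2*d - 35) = d^4 - d^3 - 67*d^2 + 25*d + 1050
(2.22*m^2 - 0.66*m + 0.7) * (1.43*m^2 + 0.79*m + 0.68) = 3.1746*m^4 + 0.81*m^3 + 1.9892*m^2 + 0.1042*m + 0.476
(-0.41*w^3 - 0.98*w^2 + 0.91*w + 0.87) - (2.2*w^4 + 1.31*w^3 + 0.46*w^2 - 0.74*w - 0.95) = -2.2*w^4 - 1.72*w^3 - 1.44*w^2 + 1.65*w + 1.82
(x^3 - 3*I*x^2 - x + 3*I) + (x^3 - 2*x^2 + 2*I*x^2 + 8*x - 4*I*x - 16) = 2*x^3 - 2*x^2 - I*x^2 + 7*x - 4*I*x - 16 + 3*I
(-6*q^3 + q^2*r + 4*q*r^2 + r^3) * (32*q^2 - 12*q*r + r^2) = -192*q^5 + 104*q^4*r + 110*q^3*r^2 - 15*q^2*r^3 - 8*q*r^4 + r^5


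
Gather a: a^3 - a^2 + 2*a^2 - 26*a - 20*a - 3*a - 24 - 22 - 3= a^3 + a^2 - 49*a - 49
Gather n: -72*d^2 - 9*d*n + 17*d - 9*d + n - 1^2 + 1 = -72*d^2 + 8*d + n*(1 - 9*d)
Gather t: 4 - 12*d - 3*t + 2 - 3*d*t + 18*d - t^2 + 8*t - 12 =6*d - t^2 + t*(5 - 3*d) - 6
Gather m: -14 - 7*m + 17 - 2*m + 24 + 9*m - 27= 0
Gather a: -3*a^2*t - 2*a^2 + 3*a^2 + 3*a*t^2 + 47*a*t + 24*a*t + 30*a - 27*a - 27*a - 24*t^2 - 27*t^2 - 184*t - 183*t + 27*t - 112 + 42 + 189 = a^2*(1 - 3*t) + a*(3*t^2 + 71*t - 24) - 51*t^2 - 340*t + 119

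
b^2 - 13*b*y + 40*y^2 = (b - 8*y)*(b - 5*y)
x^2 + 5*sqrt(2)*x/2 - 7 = (x - sqrt(2))*(x + 7*sqrt(2)/2)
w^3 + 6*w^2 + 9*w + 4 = (w + 1)^2*(w + 4)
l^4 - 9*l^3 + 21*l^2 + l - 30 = (l - 5)*(l - 3)*(l - 2)*(l + 1)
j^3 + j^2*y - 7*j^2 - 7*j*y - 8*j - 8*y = (j - 8)*(j + 1)*(j + y)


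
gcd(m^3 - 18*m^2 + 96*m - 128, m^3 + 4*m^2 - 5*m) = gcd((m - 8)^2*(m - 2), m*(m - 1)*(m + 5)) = 1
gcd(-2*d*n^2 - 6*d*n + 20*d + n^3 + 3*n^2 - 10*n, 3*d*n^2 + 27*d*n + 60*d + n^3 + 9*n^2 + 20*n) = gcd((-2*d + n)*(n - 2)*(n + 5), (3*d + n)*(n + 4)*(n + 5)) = n + 5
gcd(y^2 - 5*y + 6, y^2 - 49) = 1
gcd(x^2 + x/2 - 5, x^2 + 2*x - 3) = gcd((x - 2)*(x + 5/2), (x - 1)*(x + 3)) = 1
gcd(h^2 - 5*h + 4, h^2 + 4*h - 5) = h - 1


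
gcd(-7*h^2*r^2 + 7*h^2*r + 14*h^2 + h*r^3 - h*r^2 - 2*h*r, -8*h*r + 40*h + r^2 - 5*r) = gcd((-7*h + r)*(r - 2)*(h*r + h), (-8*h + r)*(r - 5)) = 1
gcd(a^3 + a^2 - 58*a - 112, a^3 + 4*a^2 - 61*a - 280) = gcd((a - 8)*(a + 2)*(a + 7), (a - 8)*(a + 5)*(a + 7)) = a^2 - a - 56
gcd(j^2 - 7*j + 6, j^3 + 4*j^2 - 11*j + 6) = j - 1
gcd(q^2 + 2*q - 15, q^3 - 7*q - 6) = q - 3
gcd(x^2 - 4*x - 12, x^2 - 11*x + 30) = x - 6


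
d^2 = d^2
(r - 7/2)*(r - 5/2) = r^2 - 6*r + 35/4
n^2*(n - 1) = n^3 - n^2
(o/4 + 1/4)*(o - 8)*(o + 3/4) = o^3/4 - 25*o^2/16 - 53*o/16 - 3/2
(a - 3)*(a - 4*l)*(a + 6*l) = a^3 + 2*a^2*l - 3*a^2 - 24*a*l^2 - 6*a*l + 72*l^2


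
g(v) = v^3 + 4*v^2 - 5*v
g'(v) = 3*v^2 + 8*v - 5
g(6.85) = 474.86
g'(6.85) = 190.57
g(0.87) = -0.66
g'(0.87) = 4.23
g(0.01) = -0.05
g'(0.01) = -4.92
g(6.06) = 339.14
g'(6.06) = 153.65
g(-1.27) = 10.75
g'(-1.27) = -10.32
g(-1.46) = 12.71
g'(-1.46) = -10.29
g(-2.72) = 23.07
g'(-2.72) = -4.56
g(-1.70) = 15.15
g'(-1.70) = -9.93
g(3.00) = 48.00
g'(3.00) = 46.00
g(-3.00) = 24.00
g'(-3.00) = -2.00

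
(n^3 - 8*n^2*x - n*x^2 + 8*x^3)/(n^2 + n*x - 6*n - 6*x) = (n^2 - 9*n*x + 8*x^2)/(n - 6)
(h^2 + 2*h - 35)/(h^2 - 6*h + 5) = (h + 7)/(h - 1)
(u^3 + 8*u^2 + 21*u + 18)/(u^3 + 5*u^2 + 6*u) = (u + 3)/u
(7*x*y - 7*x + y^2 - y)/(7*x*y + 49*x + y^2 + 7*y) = (y - 1)/(y + 7)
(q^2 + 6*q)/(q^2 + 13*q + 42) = q/(q + 7)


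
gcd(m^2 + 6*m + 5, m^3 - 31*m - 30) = m^2 + 6*m + 5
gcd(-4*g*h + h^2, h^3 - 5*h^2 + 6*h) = h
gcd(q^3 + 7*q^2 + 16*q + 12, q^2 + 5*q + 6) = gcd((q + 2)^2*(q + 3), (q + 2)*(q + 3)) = q^2 + 5*q + 6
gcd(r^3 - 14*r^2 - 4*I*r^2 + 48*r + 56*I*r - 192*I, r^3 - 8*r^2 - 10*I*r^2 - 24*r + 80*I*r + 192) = r^2 + r*(-8 - 4*I) + 32*I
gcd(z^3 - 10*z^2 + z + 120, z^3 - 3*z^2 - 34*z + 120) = z - 5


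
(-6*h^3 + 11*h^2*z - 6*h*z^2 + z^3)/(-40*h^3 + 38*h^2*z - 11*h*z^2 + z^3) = (3*h^2 - 4*h*z + z^2)/(20*h^2 - 9*h*z + z^2)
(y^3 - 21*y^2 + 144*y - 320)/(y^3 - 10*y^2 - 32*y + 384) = (y - 5)/(y + 6)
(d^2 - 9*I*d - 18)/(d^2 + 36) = (d - 3*I)/(d + 6*I)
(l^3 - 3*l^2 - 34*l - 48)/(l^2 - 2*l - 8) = (l^2 - 5*l - 24)/(l - 4)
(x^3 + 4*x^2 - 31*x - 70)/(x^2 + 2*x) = x + 2 - 35/x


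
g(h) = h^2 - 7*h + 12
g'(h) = 2*h - 7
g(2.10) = 1.71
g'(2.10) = -2.80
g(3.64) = -0.23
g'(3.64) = 0.28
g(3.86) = -0.12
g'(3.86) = 0.72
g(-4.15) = 58.27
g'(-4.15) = -15.30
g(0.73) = 7.42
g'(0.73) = -5.54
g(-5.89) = 87.92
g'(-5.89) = -18.78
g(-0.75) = 17.81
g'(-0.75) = -8.50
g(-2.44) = 35.03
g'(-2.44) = -11.88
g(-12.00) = 240.00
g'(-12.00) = -31.00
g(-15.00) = 342.00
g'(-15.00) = -37.00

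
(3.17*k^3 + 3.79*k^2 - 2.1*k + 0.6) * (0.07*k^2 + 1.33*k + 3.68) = 0.2219*k^5 + 4.4814*k^4 + 16.5593*k^3 + 11.1962*k^2 - 6.93*k + 2.208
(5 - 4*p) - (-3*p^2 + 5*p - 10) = 3*p^2 - 9*p + 15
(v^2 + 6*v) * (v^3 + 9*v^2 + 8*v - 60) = v^5 + 15*v^4 + 62*v^3 - 12*v^2 - 360*v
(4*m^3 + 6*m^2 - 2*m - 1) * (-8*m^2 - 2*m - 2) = -32*m^5 - 56*m^4 - 4*m^3 + 6*m + 2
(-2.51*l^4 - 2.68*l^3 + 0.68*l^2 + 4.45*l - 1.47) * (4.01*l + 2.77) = -10.0651*l^5 - 17.6995*l^4 - 4.6968*l^3 + 19.7281*l^2 + 6.4318*l - 4.0719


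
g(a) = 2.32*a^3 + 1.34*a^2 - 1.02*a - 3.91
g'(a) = 6.96*a^2 + 2.68*a - 1.02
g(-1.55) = -7.75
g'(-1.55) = 11.55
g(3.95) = 155.95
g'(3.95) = 118.16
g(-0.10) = -3.80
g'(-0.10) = -1.22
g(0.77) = -2.84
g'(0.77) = 5.17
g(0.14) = -4.02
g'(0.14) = -0.51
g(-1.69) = -9.56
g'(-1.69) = 14.33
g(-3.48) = -81.91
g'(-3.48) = 73.94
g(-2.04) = -15.95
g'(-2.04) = 22.48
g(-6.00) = -450.67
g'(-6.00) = 233.46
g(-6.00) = -450.67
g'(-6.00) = 233.46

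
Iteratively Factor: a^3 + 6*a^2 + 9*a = (a)*(a^2 + 6*a + 9) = a*(a + 3)*(a + 3)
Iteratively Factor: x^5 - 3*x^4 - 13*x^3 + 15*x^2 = (x - 1)*(x^4 - 2*x^3 - 15*x^2) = x*(x - 1)*(x^3 - 2*x^2 - 15*x) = x*(x - 1)*(x + 3)*(x^2 - 5*x) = x^2*(x - 1)*(x + 3)*(x - 5)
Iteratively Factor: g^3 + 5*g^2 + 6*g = (g + 2)*(g^2 + 3*g) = (g + 2)*(g + 3)*(g)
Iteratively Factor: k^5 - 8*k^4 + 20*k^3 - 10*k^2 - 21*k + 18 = (k - 3)*(k^4 - 5*k^3 + 5*k^2 + 5*k - 6) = (k - 3)^2*(k^3 - 2*k^2 - k + 2) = (k - 3)^2*(k + 1)*(k^2 - 3*k + 2) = (k - 3)^2*(k - 1)*(k + 1)*(k - 2)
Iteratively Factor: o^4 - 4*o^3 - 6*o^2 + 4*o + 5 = (o + 1)*(o^3 - 5*o^2 - o + 5) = (o + 1)^2*(o^2 - 6*o + 5) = (o - 5)*(o + 1)^2*(o - 1)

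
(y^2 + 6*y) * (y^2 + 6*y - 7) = y^4 + 12*y^3 + 29*y^2 - 42*y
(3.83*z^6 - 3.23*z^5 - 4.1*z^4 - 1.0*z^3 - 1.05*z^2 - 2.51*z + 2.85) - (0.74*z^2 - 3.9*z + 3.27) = 3.83*z^6 - 3.23*z^5 - 4.1*z^4 - 1.0*z^3 - 1.79*z^2 + 1.39*z - 0.42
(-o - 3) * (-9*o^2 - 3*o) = 9*o^3 + 30*o^2 + 9*o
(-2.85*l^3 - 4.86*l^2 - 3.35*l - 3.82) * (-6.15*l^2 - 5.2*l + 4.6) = 17.5275*l^5 + 44.709*l^4 + 32.7645*l^3 + 18.557*l^2 + 4.454*l - 17.572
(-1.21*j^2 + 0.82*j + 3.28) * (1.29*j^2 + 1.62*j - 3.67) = -1.5609*j^4 - 0.9024*j^3 + 10.0003*j^2 + 2.3042*j - 12.0376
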